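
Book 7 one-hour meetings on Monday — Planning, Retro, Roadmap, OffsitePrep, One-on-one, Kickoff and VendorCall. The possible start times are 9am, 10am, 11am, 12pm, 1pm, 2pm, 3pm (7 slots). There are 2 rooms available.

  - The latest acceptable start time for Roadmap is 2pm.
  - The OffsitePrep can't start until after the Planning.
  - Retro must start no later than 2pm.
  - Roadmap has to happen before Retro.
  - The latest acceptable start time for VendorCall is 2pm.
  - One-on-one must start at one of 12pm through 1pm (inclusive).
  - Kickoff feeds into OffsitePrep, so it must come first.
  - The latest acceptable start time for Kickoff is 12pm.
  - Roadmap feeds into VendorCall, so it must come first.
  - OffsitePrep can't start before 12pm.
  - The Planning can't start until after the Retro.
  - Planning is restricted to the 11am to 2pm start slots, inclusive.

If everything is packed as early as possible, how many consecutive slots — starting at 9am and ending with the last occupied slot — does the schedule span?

4

The precedence chain requires at least 4 distinct slots.
With at most 2 per slot and 7 meetings, at least 4 slots are needed.
4 works (last occupied slot: 12pm): for example Kickoff in 9am; One-on-one in 12pm; Planning in 11am; Retro in 10am; Roadmap in 9am; OffsitePrep in 12pm; VendorCall in 10am.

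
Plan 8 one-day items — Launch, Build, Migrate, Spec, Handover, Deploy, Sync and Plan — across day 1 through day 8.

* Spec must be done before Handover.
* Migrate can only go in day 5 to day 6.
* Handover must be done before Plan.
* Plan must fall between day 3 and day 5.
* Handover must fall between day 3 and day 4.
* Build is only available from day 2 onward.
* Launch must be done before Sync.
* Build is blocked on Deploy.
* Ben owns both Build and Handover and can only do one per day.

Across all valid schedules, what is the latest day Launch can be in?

Downstream work caps Launch at day 7.
Launch at day 7 is achievable: Handover=day 3, Launch=day 7, Deploy=day 1, Spec=day 1, Sync=day 8, Build=day 2, Plan=day 4, Migrate=day 5.

day 7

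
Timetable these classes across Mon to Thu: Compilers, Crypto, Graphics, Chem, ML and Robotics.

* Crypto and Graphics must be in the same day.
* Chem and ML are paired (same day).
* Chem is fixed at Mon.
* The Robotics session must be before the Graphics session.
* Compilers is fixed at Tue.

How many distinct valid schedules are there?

Splitting on Crypto: it can be Tue (1), Wed (2), Thu (3). Listing each branch's schedules as (Compilers, Graphics, Chem, ML, Robotics):
Crypto=Tue: (Tue,Tue,Mon,Mon,Mon) — 1.
Crypto=Wed: (Tue,Wed,Mon,Mon,Mon) (Tue,Wed,Mon,Mon,Tue) — 2.
Crypto=Thu: (Tue,Thu,Mon,Mon,Mon) (Tue,Thu,Mon,Mon,Tue) (Tue,Thu,Mon,Mon,Wed) — 3.
Summing: 1 + 2 + 3 = 6.

6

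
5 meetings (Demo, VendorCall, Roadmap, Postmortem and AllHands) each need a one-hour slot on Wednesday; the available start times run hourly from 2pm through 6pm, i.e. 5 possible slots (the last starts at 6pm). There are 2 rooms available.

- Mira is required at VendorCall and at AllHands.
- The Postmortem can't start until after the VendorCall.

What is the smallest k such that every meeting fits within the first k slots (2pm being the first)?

3

The precedence chain requires at least 2 distinct slots.
With at most 2 per slot and 5 meetings, at least 3 slots are needed.
3 works (last occupied slot: 4pm): for example VendorCall in 2pm; Postmortem in 3pm; Demo in 2pm; Roadmap in 3pm; AllHands in 4pm.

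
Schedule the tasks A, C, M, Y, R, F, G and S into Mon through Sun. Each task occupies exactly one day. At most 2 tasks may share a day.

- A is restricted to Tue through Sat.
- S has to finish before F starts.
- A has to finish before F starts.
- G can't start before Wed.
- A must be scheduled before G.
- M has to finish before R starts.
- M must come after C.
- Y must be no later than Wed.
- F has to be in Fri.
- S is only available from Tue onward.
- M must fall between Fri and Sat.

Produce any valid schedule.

R -> Sat; Y -> Mon; F -> Fri; C -> Mon; S -> Tue; A -> Tue; M -> Fri; G -> Wed

Checking: C(Mon) before M(Fri); M(Fri) before R(Sat); A(Tue) before G(Wed); S(Tue) before F(Fri); A(Tue) before F(Fri); Y=Mon in [Mon,Wed]; F=Fri in [Fri,Fri]; A=Tue in [Tue,Sat]; G=Wed in [Wed,Sun]; S=Tue in [Tue,Sun]; M=Fri in [Fri,Sat]; max 2 per day (cap 2).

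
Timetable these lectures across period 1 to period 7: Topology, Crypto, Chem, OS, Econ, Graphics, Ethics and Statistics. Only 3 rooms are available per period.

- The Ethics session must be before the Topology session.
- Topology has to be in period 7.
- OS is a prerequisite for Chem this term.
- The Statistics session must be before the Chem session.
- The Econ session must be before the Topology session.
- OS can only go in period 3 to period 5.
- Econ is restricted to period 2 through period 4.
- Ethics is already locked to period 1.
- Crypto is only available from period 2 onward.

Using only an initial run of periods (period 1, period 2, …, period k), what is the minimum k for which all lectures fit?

The precedence chain requires at least 2 distinct periods.
With at most 3 per period and 8 lectures, at least 3 periods are needed.
Topology can't be placed before period 7, so the schedule must run through at least period 7.
7 works (last occupied period: period 7): for example OS in period 3; Crypto in period 2; Statistics in period 1; Graphics in period 1; Econ in period 2; Ethics in period 1; Topology in period 7; Chem in period 4.

7 periods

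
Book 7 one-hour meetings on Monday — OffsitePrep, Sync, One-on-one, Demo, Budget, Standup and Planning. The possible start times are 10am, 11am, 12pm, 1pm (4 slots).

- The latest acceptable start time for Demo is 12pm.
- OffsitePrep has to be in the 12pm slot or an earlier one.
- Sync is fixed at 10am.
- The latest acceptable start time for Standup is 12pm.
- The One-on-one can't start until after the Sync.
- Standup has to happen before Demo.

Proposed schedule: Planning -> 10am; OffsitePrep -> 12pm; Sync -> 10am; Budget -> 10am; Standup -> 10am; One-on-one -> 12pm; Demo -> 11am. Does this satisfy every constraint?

OffsitePrep has to be in the 12pm slot or an earlier one — holds.
The latest acceptable start time for Standup is 12pm — holds.
Sync is fixed at 10am — holds.
The One-on-one can't start until after the Sync — holds.
Standup has to happen before Demo — holds.
The latest acceptable start time for Demo is 12pm — holds.

Yes, all constraints hold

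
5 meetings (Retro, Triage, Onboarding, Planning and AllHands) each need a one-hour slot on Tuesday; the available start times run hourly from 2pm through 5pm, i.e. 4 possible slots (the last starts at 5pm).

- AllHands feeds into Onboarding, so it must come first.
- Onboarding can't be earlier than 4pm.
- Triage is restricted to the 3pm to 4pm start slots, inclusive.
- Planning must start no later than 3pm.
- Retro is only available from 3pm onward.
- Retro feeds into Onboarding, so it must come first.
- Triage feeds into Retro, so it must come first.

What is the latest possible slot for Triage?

Triage is available from 3pm; Triage's own window allows nothing later than 4pm; downstream work caps Triage at 3pm.
Triage at 3pm is achievable: Onboarding in 5pm; AllHands in 2pm; Retro in 4pm; Planning in 2pm; Triage in 3pm.

3pm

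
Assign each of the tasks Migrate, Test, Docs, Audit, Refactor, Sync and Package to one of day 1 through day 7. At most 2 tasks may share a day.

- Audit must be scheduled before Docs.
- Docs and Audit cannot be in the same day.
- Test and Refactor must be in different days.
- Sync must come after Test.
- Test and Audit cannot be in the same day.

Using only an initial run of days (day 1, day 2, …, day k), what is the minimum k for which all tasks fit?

The precedence chain requires at least 2 distinct days.
With at most 2 per day and 7 tasks, at least 4 days are needed.
4 works (last occupied day: day 4): for example Audit in day 2, Test in day 1, Sync in day 2, Migrate in day 1, Docs in day 3, Refactor in day 3, Package in day 4.

4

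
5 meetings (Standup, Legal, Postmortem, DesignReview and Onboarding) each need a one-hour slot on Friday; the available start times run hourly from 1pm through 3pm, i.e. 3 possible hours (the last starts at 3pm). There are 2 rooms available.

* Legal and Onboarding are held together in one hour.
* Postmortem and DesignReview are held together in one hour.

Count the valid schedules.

Splitting on Standup: it can be 1pm (2), 2pm (2), 3pm (2). Listing each branch's schedules as (Legal, Postmortem, DesignReview, Onboarding):
Standup=1pm: (2pm,3pm,3pm,2pm) (3pm,2pm,2pm,3pm) — 2.
Standup=2pm: (1pm,3pm,3pm,1pm) (3pm,1pm,1pm,3pm) — 2.
Standup=3pm: (1pm,2pm,2pm,1pm) (2pm,1pm,1pm,2pm) — 2.
Summing: 2 + 2 + 2 = 6.

6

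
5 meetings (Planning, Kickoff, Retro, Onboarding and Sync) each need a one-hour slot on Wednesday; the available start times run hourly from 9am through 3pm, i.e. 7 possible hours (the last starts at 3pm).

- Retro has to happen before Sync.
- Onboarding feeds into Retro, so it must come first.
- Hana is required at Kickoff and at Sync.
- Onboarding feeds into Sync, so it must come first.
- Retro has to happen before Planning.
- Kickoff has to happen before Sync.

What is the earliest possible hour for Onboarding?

Downstream work caps Onboarding at 1pm.
Onboarding at 9am is achievable: Onboarding in 9am; Sync in 11am; Retro in 10am; Planning in 11am; Kickoff in 9am.

9am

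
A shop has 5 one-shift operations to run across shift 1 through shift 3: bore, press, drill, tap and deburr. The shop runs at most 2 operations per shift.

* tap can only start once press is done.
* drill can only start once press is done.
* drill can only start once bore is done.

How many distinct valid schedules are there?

Splitting on bore: it can be shift 1 (8), shift 2 (5). Listing each branch's schedules as (press, drill, tap, deburr) by shift number:
bore=shift 1: (1,2,2,3) (1,2,3,2) (1,2,3,3) (1,3,2,2) (1,3,2,3) (1,3,3,2) (2,3,3,1) (2,3,3,2) — 8.
bore=shift 2: (1,3,2,1) (1,3,2,3) (1,3,3,1) (1,3,3,2) (2,3,3,1) — 5.
Summing: 8 + 5 = 13.

13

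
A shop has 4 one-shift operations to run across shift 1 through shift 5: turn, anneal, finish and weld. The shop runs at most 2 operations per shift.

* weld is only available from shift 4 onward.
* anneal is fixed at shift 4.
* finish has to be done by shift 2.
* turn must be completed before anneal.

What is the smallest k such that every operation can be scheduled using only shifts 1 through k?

4 shifts

The precedence chain requires at least 2 distinct shifts.
With at most 2 per shift and 4 operations, at least 2 shifts are needed.
anneal can't be placed before shift 4, so the schedule must run through at least shift 4.
4 works (last occupied shift: shift 4): for example turn in shift 1; finish in shift 1; weld in shift 4; anneal in shift 4.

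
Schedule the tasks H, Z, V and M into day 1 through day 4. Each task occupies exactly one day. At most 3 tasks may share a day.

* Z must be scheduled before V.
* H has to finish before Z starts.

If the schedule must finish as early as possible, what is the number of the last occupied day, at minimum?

The precedence chain requires at least 3 distinct days.
With at most 3 per day and 4 tasks, at least 2 days are needed.
3 works (last occupied day: day 3): for example H=day 1; V=day 3; M=day 1; Z=day 2.

day 3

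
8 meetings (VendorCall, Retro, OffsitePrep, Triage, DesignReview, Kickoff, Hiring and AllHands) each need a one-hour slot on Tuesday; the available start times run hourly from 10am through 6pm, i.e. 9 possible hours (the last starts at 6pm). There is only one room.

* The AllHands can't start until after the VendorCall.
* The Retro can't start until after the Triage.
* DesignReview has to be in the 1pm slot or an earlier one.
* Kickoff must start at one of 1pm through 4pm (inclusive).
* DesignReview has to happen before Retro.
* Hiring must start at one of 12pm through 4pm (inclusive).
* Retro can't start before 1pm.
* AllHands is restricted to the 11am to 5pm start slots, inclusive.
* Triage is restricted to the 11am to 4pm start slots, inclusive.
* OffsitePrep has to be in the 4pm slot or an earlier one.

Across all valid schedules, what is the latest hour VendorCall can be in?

4pm

Downstream work caps VendorCall at 4pm.
VendorCall at 4pm is achievable: DesignReview -> 10am, Hiring -> 12pm, OffsitePrep -> 3pm, Kickoff -> 1pm, VendorCall -> 4pm, Retro -> 2pm, Triage -> 11am, AllHands -> 5pm.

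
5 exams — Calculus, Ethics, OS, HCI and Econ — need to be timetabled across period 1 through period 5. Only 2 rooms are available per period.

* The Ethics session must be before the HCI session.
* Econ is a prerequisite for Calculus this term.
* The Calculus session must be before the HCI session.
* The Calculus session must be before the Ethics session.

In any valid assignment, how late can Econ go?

period 2

Downstream work caps Econ at period 2.
Econ at period 2 is achievable: OS -> period 1; Econ -> period 2; HCI -> period 5; Calculus -> period 3; Ethics -> period 4.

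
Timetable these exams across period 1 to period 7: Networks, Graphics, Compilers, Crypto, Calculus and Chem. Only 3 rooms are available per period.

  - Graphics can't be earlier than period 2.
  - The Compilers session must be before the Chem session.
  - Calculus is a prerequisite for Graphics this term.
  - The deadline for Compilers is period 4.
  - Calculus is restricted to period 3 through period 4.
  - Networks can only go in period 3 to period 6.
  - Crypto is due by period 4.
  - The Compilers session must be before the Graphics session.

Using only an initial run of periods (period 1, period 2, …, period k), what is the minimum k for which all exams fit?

The precedence chain requires at least 2 distinct periods.
With at most 3 per period and 6 exams, at least 2 periods are needed.
Propagating the time windows through the other constraints, Graphics can't land before period 4, so the schedule must run through at least period 4.
4 works (last occupied period: period 4): for example Crypto -> period 1, Networks -> period 3, Graphics -> period 4, Calculus -> period 3, Chem -> period 2, Compilers -> period 1.

4 periods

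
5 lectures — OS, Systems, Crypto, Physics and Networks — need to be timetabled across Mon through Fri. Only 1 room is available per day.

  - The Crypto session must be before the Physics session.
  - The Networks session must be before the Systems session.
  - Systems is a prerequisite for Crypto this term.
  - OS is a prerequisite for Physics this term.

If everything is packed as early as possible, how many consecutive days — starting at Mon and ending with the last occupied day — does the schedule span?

5

The precedence chain requires at least 4 distinct days.
With at most 1 per day and 5 lectures, at least 5 days are needed.
5 works (last occupied day: Fri): for example Crypto=Wed; Networks=Mon; Systems=Tue; Physics=Fri; OS=Thu.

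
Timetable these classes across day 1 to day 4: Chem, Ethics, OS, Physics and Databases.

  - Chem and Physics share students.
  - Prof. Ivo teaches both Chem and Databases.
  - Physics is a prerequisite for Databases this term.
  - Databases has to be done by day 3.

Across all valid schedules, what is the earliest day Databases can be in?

day 2

Precedence pushes Databases to at least day 2; Databases's own window allows nothing later than day 3.
Databases at day 2 is achievable: Chem in day 3, Ethics in day 1, Physics in day 1, Databases in day 2, OS in day 1.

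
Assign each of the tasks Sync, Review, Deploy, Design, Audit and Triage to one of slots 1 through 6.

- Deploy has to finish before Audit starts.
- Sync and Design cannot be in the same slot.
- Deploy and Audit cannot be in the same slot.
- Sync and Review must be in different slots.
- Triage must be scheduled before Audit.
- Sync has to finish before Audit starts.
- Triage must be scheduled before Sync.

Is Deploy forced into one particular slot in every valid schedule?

Deploy can be 1 (e.g. Deploy -> 1, Sync -> 2, Review -> 1, Triage -> 1, Audit -> 3, Design -> 1) or 2 (e.g. Audit=3, Review=1, Sync=2, Deploy=2, Design=1, Triage=1).

No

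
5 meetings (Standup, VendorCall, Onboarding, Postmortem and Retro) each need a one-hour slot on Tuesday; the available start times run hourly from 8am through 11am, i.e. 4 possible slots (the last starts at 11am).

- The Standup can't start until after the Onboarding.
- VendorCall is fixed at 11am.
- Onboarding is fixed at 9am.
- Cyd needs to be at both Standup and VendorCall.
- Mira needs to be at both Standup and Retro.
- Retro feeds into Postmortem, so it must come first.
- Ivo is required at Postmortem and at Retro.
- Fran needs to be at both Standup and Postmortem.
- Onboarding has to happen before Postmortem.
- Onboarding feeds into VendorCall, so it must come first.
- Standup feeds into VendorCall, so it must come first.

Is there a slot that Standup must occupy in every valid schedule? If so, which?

Onboarding is fixed at 9am and must come before Standup, so Standup is at least 10am.
VendorCall is fixed at 11am and must come after Standup, so Standup is at most 10am.
So Standup must be 10am.

10am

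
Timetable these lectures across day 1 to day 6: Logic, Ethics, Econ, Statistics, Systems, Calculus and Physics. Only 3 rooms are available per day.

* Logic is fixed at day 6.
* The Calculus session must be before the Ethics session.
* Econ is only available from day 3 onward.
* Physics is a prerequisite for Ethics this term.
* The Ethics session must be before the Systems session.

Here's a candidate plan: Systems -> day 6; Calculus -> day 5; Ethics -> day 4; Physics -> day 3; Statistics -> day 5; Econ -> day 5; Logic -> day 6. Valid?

The Ethics session must be before the Systems session — holds.
Physics is a prerequisite for Ethics this term — holds.
Logic is fixed at day 6 — holds.
Econ is only available from day 3 onward — holds.
Only 3 rooms are available per day — holds.
The Calculus session must be before the Ethics session — violated.

No — it violates: The Calculus session must be before the Ethics session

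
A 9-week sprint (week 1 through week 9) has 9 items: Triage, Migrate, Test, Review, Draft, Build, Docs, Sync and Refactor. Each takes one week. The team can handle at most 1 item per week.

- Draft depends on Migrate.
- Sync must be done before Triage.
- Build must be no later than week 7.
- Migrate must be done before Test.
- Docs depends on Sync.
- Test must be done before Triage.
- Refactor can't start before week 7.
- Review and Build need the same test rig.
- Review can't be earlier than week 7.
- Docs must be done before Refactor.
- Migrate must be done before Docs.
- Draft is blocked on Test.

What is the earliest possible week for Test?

week 2

Precedence pushes Test to at least week 2; downstream work caps Test at week 8.
Test at week 2 is achievable: Refactor=week 7, Draft=week 9, Docs=week 5, Triage=week 6, Build=week 3, Migrate=week 1, Test=week 2, Review=week 8, Sync=week 4.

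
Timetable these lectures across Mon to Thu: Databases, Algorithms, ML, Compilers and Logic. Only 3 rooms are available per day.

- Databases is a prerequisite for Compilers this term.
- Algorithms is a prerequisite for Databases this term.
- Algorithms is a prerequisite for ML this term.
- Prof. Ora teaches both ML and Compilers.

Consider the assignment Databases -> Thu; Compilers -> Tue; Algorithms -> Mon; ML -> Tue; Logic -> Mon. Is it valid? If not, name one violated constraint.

No. Databases is a prerequisite for Compilers this term is not satisfied.

Algorithms is a prerequisite for ML this term — holds.
Prof. Ora teaches both ML and Compilers — violated.
Only 3 rooms are available per day — holds.
Databases is a prerequisite for Compilers this term — violated.
Algorithms is a prerequisite for Databases this term — holds.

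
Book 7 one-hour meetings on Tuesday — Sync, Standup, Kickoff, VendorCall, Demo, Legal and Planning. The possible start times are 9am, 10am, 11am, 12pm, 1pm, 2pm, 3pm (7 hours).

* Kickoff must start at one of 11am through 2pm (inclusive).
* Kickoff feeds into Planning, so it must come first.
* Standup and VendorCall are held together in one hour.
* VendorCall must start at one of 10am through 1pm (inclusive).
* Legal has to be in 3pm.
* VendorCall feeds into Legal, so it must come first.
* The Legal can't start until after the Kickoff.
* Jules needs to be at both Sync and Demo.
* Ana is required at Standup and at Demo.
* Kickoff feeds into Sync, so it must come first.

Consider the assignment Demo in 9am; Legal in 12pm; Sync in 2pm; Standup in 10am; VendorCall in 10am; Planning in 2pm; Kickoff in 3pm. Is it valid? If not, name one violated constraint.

No — it violates: The Legal can't start until after the Kickoff

Kickoff must start at one of 11am through 2pm (inclusive) — violated.
VendorCall feeds into Legal, so it must come first — holds.
Legal has to be in 3pm — violated.
Jules needs to be at both Sync and Demo — holds.
The Legal can't start until after the Kickoff — violated.
Kickoff feeds into Planning, so it must come first — violated.
Kickoff feeds into Sync, so it must come first — violated.
Standup and VendorCall are held together in one hour — holds.
VendorCall must start at one of 10am through 1pm (inclusive) — holds.
Ana is required at Standup and at Demo — holds.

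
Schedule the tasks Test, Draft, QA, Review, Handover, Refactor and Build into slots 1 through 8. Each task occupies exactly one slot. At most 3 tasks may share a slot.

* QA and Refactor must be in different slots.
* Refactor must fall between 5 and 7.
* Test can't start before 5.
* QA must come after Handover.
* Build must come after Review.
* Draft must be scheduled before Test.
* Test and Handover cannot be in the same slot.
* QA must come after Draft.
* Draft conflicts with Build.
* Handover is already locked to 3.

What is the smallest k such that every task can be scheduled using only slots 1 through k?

5 slots

The precedence chain requires at least 2 distinct slots.
With at most 3 per slot and 7 tasks, at least 3 slots are needed.
Test can't be placed before 5, so the schedule must run through at least slot 5.
5 works (last occupied slot: 5): for example Refactor -> 5, Review -> 1, Build -> 2, Handover -> 3, Test -> 5, Draft -> 1, QA -> 4.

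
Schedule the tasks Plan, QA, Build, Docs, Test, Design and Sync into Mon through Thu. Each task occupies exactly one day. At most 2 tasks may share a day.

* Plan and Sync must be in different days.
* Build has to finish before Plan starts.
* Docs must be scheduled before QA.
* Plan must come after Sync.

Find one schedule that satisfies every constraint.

QA in Wed, Sync in Mon, Build in Mon, Design in Thu, Plan in Tue, Test in Wed, Docs in Tue

Checking: Sync(Mon) before Plan(Tue); Docs(Tue) before QA(Wed); Build(Mon) before Plan(Tue); Plan(Tue) != Sync(Mon); max 2 per day (cap 2).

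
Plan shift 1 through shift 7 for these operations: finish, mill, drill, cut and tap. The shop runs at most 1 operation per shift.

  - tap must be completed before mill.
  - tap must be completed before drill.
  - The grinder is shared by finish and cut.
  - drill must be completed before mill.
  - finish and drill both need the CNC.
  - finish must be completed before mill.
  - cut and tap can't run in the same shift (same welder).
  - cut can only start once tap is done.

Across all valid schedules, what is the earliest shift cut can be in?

shift 2

Precedence pushes cut to at least shift 2.
cut at shift 2 is achievable: cut in shift 2, drill in shift 3, finish in shift 4, tap in shift 1, mill in shift 5.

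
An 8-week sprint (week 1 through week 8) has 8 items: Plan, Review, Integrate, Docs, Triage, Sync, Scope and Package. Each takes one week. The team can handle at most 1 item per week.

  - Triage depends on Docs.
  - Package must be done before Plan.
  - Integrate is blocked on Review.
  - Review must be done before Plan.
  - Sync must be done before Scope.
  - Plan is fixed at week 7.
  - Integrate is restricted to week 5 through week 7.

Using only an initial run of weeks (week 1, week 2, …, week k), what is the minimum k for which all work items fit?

8

The precedence chain requires at least 2 distinct weeks.
With at most 1 per week and 8 work items, at least 8 weeks are needed.
Plan can't be placed before week 7, so the schedule must run through at least week 7.
8 works (last occupied week: week 8): for example Triage in week 3; Review in week 1; Sync in week 4; Scope in week 8; Plan in week 7; Integrate in week 5; Docs in week 2; Package in week 6.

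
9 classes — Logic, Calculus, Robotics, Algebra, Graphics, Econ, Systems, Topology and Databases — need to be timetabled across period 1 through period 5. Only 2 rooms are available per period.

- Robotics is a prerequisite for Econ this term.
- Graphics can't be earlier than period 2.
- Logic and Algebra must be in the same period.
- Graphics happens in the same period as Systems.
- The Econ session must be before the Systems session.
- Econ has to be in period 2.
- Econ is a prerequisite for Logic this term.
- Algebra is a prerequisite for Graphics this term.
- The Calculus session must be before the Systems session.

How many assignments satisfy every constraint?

30

Splitting on Logic: it can be period 3 (18), period 4 (12). Listing each branch's schedules as (Calculus, Robotics, Algebra, Graphics, Econ, Systems, Topology, Databases) by period number:
Logic=period 3: (1,1,3,4,2,4,2,5) (1,1,3,4,2,4,5,2) (1,1,3,4,2,4,5,5) (1,1,3,5,2,5,2,4) (1,1,3,5,2,5,4,2) (1,1,3,5,2,5,4,4) (2,1,3,4,2,4,1,5) (2,1,3,4,2,4,5,1) (2,1,3,4,2,4,5,5) (2,1,3,5,2,5,1,4) (2,1,3,5,2,5,4,1) (2,1,3,5,2,5,4,4) (4,1,3,5,2,5,1,2) (4,1,3,5,2,5,1,4) (4,1,3,5,2,5,2,1) (4,1,3,5,2,5,2,4) (4,1,3,5,2,5,4,1) (4,1,3,5,2,5,4,2) — 18.
Logic=period 4: (1,1,4,5,2,5,2,3) (1,1,4,5,2,5,3,2) (1,1,4,5,2,5,3,3) (2,1,4,5,2,5,1,3) (2,1,4,5,2,5,3,1) (2,1,4,5,2,5,3,3) (3,1,4,5,2,5,1,2) (3,1,4,5,2,5,1,3) (3,1,4,5,2,5,2,1) (3,1,4,5,2,5,2,3) (3,1,4,5,2,5,3,1) (3,1,4,5,2,5,3,2) — 12.
Summing: 18 + 12 = 30.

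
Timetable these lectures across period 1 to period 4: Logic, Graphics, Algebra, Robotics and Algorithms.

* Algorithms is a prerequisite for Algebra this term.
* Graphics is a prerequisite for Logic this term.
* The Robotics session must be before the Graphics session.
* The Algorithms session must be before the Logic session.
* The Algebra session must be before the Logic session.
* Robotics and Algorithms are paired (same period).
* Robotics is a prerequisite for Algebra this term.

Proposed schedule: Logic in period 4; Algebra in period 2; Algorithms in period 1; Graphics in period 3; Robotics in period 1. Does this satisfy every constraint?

The Robotics session must be before the Graphics session — holds.
The Algorithms session must be before the Logic session — holds.
Robotics and Algorithms are paired (same period) — holds.
Algorithms is a prerequisite for Algebra this term — holds.
The Algebra session must be before the Logic session — holds.
Robotics is a prerequisite for Algebra this term — holds.
Graphics is a prerequisite for Logic this term — holds.

Yes, all constraints hold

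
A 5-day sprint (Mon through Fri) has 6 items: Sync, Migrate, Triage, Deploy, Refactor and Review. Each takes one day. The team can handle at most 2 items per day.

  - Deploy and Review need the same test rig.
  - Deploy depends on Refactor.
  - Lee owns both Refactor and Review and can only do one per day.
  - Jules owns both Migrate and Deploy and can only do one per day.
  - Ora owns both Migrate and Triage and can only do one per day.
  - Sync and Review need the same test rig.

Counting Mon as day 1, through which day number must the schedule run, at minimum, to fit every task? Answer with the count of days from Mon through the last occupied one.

The precedence chain requires at least 2 distinct days.
With at most 2 per day and 6 tasks, at least 3 days are needed.
3 works (last occupied day: Wed): for example Deploy in Tue, Sync in Mon, Refactor in Mon, Triage in Tue, Review in Wed, Migrate in Wed.

3 days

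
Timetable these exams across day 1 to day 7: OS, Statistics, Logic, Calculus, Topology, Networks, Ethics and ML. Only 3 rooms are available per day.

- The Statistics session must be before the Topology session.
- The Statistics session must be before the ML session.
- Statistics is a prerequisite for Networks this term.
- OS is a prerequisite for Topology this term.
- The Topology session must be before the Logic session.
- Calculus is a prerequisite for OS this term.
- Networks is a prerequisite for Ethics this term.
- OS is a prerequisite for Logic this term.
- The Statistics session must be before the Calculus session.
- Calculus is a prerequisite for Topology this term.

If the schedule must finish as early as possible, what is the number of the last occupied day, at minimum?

5

The precedence chain requires at least 5 distinct days.
With at most 3 per day and 8 exams, at least 3 days are needed.
5 works (last occupied day: day 5): for example Calculus -> day 2; ML -> day 2; Networks -> day 2; Logic -> day 5; Topology -> day 4; Statistics -> day 1; OS -> day 3; Ethics -> day 3.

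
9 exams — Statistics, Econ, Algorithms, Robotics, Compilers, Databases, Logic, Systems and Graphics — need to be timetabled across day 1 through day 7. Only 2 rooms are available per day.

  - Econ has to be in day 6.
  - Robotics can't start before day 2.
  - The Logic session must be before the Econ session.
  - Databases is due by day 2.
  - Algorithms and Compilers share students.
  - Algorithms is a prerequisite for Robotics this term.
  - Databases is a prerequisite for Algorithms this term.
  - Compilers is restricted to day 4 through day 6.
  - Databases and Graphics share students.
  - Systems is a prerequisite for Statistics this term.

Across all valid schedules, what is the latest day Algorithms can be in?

day 6

Precedence pushes Algorithms to at least day 2; downstream work caps Algorithms at day 6.
Algorithms at day 6 is achievable: Econ -> day 6, Systems -> day 1, Compilers -> day 4, Logic -> day 2, Robotics -> day 7, Databases -> day 1, Statistics -> day 2, Graphics -> day 3, Algorithms -> day 6.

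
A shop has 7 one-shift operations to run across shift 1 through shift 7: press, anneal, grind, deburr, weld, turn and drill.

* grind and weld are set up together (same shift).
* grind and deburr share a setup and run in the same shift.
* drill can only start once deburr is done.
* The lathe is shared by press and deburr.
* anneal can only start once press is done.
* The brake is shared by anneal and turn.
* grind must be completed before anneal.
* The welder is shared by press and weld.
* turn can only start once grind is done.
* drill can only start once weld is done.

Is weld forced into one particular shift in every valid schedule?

weld can be shift 1 (e.g. deburr=shift 1, turn=shift 2, weld=shift 1, grind=shift 1, anneal=shift 3, press=shift 2, drill=shift 2) or shift 2 (e.g. press -> shift 1; anneal -> shift 3; deburr -> shift 2; drill -> shift 3; grind -> shift 2; turn -> shift 4; weld -> shift 2).

No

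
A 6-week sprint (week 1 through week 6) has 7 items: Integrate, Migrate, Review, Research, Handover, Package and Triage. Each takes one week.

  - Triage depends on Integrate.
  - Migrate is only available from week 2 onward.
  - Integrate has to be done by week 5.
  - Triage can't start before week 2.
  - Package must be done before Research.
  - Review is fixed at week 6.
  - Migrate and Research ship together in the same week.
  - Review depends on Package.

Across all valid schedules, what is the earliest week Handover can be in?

Handover at week 1 is achievable: Research=week 2, Handover=week 1, Triage=week 2, Migrate=week 2, Package=week 1, Review=week 6, Integrate=week 1.

week 1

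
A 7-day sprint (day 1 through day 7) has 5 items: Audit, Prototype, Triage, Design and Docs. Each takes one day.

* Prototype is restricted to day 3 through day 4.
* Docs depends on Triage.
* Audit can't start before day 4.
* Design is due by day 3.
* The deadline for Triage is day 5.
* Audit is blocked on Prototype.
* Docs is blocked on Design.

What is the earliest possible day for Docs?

day 2

Precedence pushes Docs to at least day 2.
Docs at day 2 is achievable: Audit=day 4; Design=day 1; Triage=day 1; Docs=day 2; Prototype=day 3.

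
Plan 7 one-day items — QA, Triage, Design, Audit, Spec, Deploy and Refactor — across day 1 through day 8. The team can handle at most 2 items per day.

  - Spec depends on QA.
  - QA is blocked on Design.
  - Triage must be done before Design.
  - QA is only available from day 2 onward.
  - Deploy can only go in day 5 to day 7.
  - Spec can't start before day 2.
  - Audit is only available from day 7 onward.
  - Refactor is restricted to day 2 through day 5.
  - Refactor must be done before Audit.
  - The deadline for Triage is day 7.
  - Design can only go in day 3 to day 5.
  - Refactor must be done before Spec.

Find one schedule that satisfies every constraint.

Design=day 3; Triage=day 1; Refactor=day 2; Deploy=day 5; QA=day 4; Spec=day 5; Audit=day 7

Checking: Design(day 3) before QA(day 4); QA(day 4) before Spec(day 5); Triage(day 1) before Design(day 3); Refactor(day 2) before Audit(day 7); Refactor(day 2) before Spec(day 5); Design=day 3 in [day 3,day 5]; Refactor=day 2 in [day 2,day 5]; Spec=day 5 in [day 2,day 8]; Audit=day 7 in [day 7,day 8]; Deploy=day 5 in [day 5,day 7]; Triage=day 1 in [day 1,day 7]; QA=day 4 in [day 2,day 8]; max 2 per day (cap 2).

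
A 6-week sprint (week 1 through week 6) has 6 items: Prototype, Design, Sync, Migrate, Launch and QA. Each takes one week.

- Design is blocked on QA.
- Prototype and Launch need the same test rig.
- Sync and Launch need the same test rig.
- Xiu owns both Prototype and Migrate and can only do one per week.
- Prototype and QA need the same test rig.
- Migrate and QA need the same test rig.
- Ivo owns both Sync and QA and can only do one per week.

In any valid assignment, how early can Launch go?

week 1

Launch at week 1 is achievable: Launch=week 1; Design=week 2; QA=week 1; Sync=week 2; Migrate=week 3; Prototype=week 2.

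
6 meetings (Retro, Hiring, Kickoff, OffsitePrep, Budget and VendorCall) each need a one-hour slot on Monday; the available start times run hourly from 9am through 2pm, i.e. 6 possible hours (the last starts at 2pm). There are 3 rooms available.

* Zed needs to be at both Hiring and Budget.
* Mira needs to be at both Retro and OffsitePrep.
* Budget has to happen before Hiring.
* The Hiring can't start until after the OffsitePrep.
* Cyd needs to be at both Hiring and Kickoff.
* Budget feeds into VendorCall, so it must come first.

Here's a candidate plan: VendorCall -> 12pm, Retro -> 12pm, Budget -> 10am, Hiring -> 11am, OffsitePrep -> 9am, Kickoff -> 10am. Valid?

There are 3 rooms available — holds.
Mira needs to be at both Retro and OffsitePrep — holds.
The Hiring can't start until after the OffsitePrep — holds.
Zed needs to be at both Hiring and Budget — holds.
Cyd needs to be at both Hiring and Kickoff — holds.
Budget feeds into VendorCall, so it must come first — holds.
Budget has to happen before Hiring — holds.

Yes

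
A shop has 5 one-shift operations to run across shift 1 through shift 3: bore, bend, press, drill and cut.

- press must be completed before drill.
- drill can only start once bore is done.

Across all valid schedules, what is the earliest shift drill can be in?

Precedence pushes drill to at least shift 2.
drill at shift 2 is achievable: drill -> shift 2, cut -> shift 1, bore -> shift 1, bend -> shift 1, press -> shift 1.

shift 2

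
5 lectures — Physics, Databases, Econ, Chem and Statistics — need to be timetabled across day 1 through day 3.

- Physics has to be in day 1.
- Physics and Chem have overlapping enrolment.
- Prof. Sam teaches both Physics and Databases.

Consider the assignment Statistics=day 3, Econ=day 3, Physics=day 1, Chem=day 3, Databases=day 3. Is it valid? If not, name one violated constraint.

Yes

Prof. Sam teaches both Physics and Databases — holds.
Physics has to be in day 1 — holds.
Physics and Chem have overlapping enrolment — holds.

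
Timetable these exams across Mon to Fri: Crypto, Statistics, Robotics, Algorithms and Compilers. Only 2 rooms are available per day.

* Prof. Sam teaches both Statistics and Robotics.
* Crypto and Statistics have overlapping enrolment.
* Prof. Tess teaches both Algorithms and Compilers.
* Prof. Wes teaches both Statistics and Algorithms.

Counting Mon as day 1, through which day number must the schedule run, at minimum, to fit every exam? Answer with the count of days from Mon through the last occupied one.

3

With at most 2 per day and 5 exams, at least 3 days are needed.
3 works (last occupied day: Wed): for example Statistics in Tue; Compilers in Tue; Crypto in Mon; Robotics in Mon; Algorithms in Wed.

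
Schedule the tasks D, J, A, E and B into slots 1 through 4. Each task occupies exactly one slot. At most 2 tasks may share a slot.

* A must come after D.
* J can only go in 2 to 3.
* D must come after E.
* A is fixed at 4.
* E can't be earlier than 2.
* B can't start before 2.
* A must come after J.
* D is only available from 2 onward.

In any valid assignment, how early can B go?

B is available from 2.
B at 2 is achievable: E=2; J=3; A=4; D=3; B=2.

2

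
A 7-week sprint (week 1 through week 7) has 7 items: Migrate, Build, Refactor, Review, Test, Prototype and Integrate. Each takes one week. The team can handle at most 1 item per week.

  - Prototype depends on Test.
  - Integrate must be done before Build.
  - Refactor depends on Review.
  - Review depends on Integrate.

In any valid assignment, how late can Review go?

Precedence pushes Review to at least week 2; downstream work caps Review at week 6.
Review at week 6 is achievable: Prototype in week 4; Migrate in week 5; Integrate in week 1; Test in week 3; Refactor in week 7; Review in week 6; Build in week 2.

week 6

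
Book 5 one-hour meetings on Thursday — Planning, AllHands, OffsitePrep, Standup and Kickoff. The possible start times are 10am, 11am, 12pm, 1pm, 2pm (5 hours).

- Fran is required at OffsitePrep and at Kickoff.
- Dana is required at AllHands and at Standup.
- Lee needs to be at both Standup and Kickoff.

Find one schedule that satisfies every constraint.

Planning=10am; OffsitePrep=10am; AllHands=10am; Kickoff=12pm; Standup=11am

Checking: Standup(11am) != Kickoff(12pm); OffsitePrep(10am) != Kickoff(12pm); AllHands(10am) != Standup(11am).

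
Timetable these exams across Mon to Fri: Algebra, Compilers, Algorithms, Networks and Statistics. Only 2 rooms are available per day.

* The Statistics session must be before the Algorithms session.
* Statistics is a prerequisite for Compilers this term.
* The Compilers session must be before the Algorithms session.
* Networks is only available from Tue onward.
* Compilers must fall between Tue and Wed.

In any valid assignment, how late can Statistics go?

Downstream work caps Statistics at Tue.
Statistics at Tue is achievable: Statistics in Tue, Compilers in Wed, Algebra in Mon, Networks in Tue, Algorithms in Thu.

Tue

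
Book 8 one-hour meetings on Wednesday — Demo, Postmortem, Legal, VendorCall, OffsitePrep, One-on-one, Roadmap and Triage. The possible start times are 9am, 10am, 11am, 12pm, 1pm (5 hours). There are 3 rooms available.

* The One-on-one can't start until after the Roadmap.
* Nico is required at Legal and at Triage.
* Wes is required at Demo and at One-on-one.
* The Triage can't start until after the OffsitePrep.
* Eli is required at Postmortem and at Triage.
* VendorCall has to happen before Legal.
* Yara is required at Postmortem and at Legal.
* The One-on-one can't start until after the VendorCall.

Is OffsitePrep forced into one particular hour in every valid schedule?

No

OffsitePrep can be 9am (e.g. Legal in 10am; Roadmap in 9am; One-on-one in 10am; Triage in 11am; Postmortem in 12pm; Demo in 11am; VendorCall in 9am; OffsitePrep in 9am) or 10am (e.g. Triage in 11am, Postmortem in 12pm, Demo in 9am, OffsitePrep in 10am, VendorCall in 9am, Legal in 10am, One-on-one in 10am, Roadmap in 9am).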